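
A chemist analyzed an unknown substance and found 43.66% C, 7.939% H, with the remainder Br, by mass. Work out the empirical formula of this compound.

C6H13Br

Assume 100 g: 43.66 g C, 7.939 g H, 48.401 g Br.
Moles — C: 43.66 / 12.01 = 3.635 mol; H: 7.939 / 1.008 = 7.876 mol; Br: 48.401 / 79.90 = 0.6058 mol
Smallest is Br at 0.6058 mol; normalising gives C 6.001, H 13.002, Br 1.000
≈ 6:13:1 → C6H13Br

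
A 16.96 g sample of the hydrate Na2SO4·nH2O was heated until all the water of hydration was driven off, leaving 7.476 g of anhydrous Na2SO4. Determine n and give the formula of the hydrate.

Mass of water lost = 16.96 − 7.476 = 9.484 g → 9.484 / 18.02 = 0.5263 mol H2O
Molar mass of Na2SO4 = 142.05 g/mol → mol Na2SO4 = 7.476 / 142.05 = 0.05263
n = 0.5263 / 0.05263 = 10.00 ≈ 10 → Na2SO4·10H2O

Na2SO4·10H2O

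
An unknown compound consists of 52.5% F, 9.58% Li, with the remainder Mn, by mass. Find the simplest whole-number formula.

F4Li2Mn

Assume 100 g: 52.5 g F, 9.58 g Li, 37.92 g Mn.
F: 52.5 g ÷ 19.00 g/mol = 2.763 mol
Li: 9.58 g ÷ 6.94 g/mol = 1.38 mol
Mn: 37.92 g ÷ 54.94 g/mol = 0.6902 mol
Ratios (÷ 0.6902): F 4.003, Li 2.000, Mn 1.000
→ F4Li2Mn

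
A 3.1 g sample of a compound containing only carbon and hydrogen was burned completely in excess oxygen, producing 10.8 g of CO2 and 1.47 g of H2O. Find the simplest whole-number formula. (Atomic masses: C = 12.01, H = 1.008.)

C3H2

mol C = 10.8 / 44.01 = 0.2454; mass C = 0.2454 × 12.01 = 2.947 g
mol H = 2 × (1.47 / 18.02) = 0.1632; mass H = 0.1632 × 1.008 = 0.1645 g
Divide by the smallest (0.1632 mol H): C 1.504, H 1.000
Scaling by 2: C 3.01, H 2.00 → C3H2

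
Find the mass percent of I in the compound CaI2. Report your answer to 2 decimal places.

86.36%

Molar mass = 1(40.08) + 2(126.90) = 293.880 g/mol
Mass of I per mole = 2 × 126.90 = 253.800 g
% I = 253.800 / 293.880 × 100 = 86.36%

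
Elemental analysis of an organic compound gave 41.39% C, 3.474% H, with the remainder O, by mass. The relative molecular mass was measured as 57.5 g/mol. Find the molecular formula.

Assume 100 g: 41.39 g C, 3.474 g H, 55.136 g O.
Moles — C: 41.39 / 12.01 = 3.446 mol; H: 3.474 / 1.008 = 3.446 mol; O: 55.136 / 16.00 = 3.446 mol
Ratios (÷ 3.446): C 1.000, H 1.000, O 1.000
Ratio ≈ 1:1:1, so the empirical formula is CHO
Empirical-formula mass = 29.02 g/mol
n = 57.5 / 29.02 = 1.98 ≈ 2
Molecular formula = (CHO)×2 = C2H2O2

C2H2O2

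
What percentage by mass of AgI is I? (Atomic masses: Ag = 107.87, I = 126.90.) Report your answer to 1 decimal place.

54.1%

Molar mass = 1(107.87) + 1(126.90) = 234.770 g/mol
Mass of I per mole = 1 × 126.90 = 126.900 g
% I = 126.900 / 234.770 × 100 = 54.1%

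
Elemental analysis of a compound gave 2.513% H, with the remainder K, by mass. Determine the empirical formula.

Assume 100 g: 2.513 g H, 97.487 g K.
H: 2.513 g ÷ 1.008 g/mol = 2.493 mol
K: 97.487 g ÷ 39.10 g/mol = 2.493 mol
Ratios (÷ 2.493): H 1.000, K 1.000
Ratio ≈ 1:1, so the empirical formula is HK

HK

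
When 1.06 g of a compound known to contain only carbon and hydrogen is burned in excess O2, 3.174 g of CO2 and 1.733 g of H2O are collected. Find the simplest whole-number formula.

C3H8

mol C = 3.174 / 44.01 = 0.07212; mass C = 0.07212 × 12.01 = 0.8662 g
mol H = 2 × (1.733 / 18.02) = 0.1923; mass H = 0.1923 × 1.008 = 0.1939 g
Ratios (÷ 0.07212): C 1.000, H 2.667
Multiply by 3: C 3.00, H 8.00 → C3H8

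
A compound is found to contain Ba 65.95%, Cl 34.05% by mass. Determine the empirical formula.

Assume 100 g: 65.95 g Ba, 34.05 g Cl.
Ba: 65.95 g ÷ 137.33 g/mol = 0.4802 mol
Cl: 34.05 g ÷ 35.45 g/mol = 0.9605 mol
Ratios (÷ 0.4802): Ba 1.000, Cl 2.000
Ratio ≈ 1:2, so the empirical formula is BaCl2

BaCl2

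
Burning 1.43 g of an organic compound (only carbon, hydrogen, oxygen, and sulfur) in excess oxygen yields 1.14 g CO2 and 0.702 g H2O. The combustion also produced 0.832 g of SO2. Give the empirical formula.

C2H6O3S

mol C = 1.14 / 44.01 = 0.02590; mass C = 0.02590 × 12.01 = 0.3111 g
mol H = 2 × (0.702 / 18.02) = 0.07791; mass H = 0.07791 × 1.008 = 0.07854 g
mol S = 0.832 / 64.07 = 0.01299; mass S = 0.4165 g
mass O = 1.43 − (0.8061) = 0.6239 g → mol O = 0.03899
Ratios (÷ 0.01299): C 1.995, H 6.000, O 3.003, S 1.000
≈ 2:6:3:1 → C2H6O3S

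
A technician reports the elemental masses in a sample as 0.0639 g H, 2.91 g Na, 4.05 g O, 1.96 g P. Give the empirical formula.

HNa2O4P

H: 0.0639 g ÷ 1.008 g/mol = 0.06339 mol
Na: 2.91 g ÷ 22.99 g/mol = 0.1266 mol
O: 4.05 g ÷ 16.00 g/mol = 0.2531 mol
P: 1.96 g ÷ 30.97 g/mol = 0.06329 mol
Ratios (÷ 0.06329): H 1.002, Na 2.000, O 4.000, P 1.000
→ HNa2O4P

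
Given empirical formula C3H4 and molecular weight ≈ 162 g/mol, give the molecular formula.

C12H16

Empirical-formula mass = 40.06 g/mol
n = 162 / 40.06 = 4.04 ≈ 4
Molecular formula = (C3H4)4 = C12H16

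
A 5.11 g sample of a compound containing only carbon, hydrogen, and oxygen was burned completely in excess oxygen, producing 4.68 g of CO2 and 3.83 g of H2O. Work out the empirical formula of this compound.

mol C = 4.68 / 44.01 = 0.1063; mass C = 0.1063 × 12.01 = 1.277 g
mol H = 2 × (3.83 / 18.02) = 0.4251; mass H = 0.4251 × 1.008 = 0.4285 g
mass O = 5.11 − (1.706) = 3.404 g → mol O = 0.2128
Smallest is C at 0.1063 mol; normalising gives C 1.000, H 3.997, O 2.001
→ CH4O2

CH4O2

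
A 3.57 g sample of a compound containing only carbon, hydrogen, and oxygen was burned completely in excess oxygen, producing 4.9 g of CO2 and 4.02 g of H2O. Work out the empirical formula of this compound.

CH4O

mol C = 4.9 / 44.01 = 0.1113; mass C = 0.1113 × 12.01 = 1.337 g
mol H = 2 × (4.02 / 18.02) = 0.4462; mass H = 0.4462 × 1.008 = 0.4497 g
mass O = 3.57 − (1.787) = 1.783 g → mol O = 0.1114
Divide by the smallest (0.1113 mol C): C 1.000, H 4.007, O 1.001
≈ 1:4:1 → CH4O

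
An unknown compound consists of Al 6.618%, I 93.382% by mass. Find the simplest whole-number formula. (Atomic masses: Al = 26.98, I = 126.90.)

Assume 100 g: 6.618 g Al, 93.382 g I.
n(Al) = 6.618/26.98 = 0.2453, n(I) = 93.382/126.90 = 0.7359
Ratios (÷ 0.2453): Al 1.000, I 3.000
≈ 1:3 → AlI3

AlI3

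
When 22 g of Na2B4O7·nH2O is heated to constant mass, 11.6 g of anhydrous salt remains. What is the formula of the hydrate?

Mass of water lost = 22 − 11.6 = 10.4 g → 10.4 / 18.02 = 0.5771 mol H2O
Molar mass of Na2B4O7 = 201.22 g/mol → mol Na2B4O7 = 11.6 / 201.22 = 0.05765
n = 0.5771 / 0.05765 = 10.01 ≈ 10 → Na2B4O7·10H2O

Na2B4O7·10H2O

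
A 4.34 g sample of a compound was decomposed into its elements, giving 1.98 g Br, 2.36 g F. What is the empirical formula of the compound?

Br: 1.98 g ÷ 79.90 g/mol = 0.02478 mol
F: 2.36 g ÷ 19.00 g/mol = 0.1242 mol
Ratios (÷ 0.02478): Br 1.000, F 5.012
≈ 1:5 → BrF5

BrF5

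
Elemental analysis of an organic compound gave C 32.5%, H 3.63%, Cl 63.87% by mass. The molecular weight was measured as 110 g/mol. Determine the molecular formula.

Assume 100 g: 32.5 g C, 3.63 g H, 63.87 g Cl.
C: 32.5 g ÷ 12.01 g/mol = 2.706 mol
H: 3.63 g ÷ 1.008 g/mol = 3.601 mol
Cl: 63.87 g ÷ 35.45 g/mol = 1.802 mol
Smallest is Cl at 1.802 mol; normalising gives C 1.502, H 1.999, Cl 1.000
Multiply by 2: C 3.00, H 4.00, Cl 2.00 → C3H4Cl2
Empirical-formula mass = 110.96 g/mol
n = 110 / 110.96 = 0.99 ≈ 1
Molecular formula = empirical formula = C3H4Cl2

C3H4Cl2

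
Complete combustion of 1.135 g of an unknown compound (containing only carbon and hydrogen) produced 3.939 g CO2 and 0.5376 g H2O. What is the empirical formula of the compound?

C3H2

mol C = 3.939 / 44.01 = 0.08950; mass C = 0.08950 × 12.01 = 1.075 g
mol H = 2 × (0.5376 / 18.02) = 0.05967; mass H = 0.05967 × 1.008 = 0.06014 g
Ratios (÷ 0.05967): C 1.500, H 1.000
×2: C 3.00, H 2.00 → C3H2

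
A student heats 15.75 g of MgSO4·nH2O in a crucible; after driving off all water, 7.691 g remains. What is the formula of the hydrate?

MgSO4·7H2O

Mass of water lost = 15.75 − 7.691 = 8.059 g → 8.059 / 18.02 = 0.4472 mol H2O
Molar mass of MgSO4 = 120.38 g/mol → mol MgSO4 = 7.691 / 120.38 = 0.06389
n = 0.4472 / 0.06389 = 7.00 ≈ 7 → MgSO4·7H2O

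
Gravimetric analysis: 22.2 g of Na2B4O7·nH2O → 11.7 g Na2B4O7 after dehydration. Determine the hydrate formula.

Mass of water lost = 22.2 − 11.7 = 10.5 g → 10.5 / 18.02 = 0.5827 mol H2O
Molar mass of Na2B4O7 = 201.22 g/mol → mol Na2B4O7 = 11.7 / 201.22 = 0.05815
n = 0.5827 / 0.05815 = 10.02 ≈ 10 → Na2B4O7·10H2O

Na2B4O7·10H2O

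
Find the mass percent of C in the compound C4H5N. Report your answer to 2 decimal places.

71.61%

Molar mass = 4(12.01) + 5(1.008) + 1(14.01) = 67.090 g/mol
Mass of C per mole = 4 × 12.01 = 48.040 g
% C = 48.040 / 67.090 × 100 = 71.61%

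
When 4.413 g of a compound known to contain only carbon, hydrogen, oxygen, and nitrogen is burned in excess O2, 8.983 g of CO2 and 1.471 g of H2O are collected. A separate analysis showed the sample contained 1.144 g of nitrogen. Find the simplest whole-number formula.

mol C = 8.983 / 44.01 = 0.2041; mass C = 0.2041 × 12.01 = 2.451 g
mol H = 2 × (1.471 / 18.02) = 0.1633; mass H = 0.1633 × 1.008 = 0.1646 g
mol N = 1.144 / 14.01 = 0.08166
mass O = 4.413 − (3.760) = 0.6530 g → mol O = 0.04081
Smallest is O at 0.04081 mol; normalising gives C 5.001, H 4.000, N 2.001, O 1.000
→ C5H4N2O

C5H4N2O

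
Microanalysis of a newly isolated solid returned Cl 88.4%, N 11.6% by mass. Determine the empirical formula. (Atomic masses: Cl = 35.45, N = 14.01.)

Cl3N

Assume 100 g: 88.4 g Cl, 11.6 g N.
n(Cl) = 88.4/35.45 = 2.494, n(N) = 11.6/14.01 = 0.828
Ratios (÷ 0.828): Cl 3.012, N 1.000
≈ 3:1 → Cl3N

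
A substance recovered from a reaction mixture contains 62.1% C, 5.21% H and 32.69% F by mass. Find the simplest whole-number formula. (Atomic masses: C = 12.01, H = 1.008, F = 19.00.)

C3H3F

Assume 100 g: 62.1 g C, 5.21 g H, 32.69 g F.
C: 62.1 g ÷ 12.01 g/mol = 5.171 mol
H: 5.21 g ÷ 1.008 g/mol = 5.169 mol
F: 32.69 g ÷ 19.00 g/mol = 1.721 mol
Ratios (÷ 1.721): C 3.005, H 3.004, F 1.000
Ratio ≈ 3:3:1, so the empirical formula is C3H3F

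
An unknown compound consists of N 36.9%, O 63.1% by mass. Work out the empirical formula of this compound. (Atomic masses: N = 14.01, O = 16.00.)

N2O3

Assume 100 g: 36.9 g N, 63.1 g O.
Moles — N: 36.9 / 14.01 = 2.634 mol; O: 63.1 / 16.00 = 3.944 mol
Smallest is N at 2.634 mol; normalising gives N 1.000, O 1.497
×2: N 2.00, O 2.99 → N2O3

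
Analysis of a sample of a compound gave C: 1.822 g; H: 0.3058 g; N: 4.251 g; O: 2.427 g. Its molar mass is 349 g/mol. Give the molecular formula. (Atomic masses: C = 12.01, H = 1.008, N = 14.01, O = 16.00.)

C6H12N12O6

n(C) = 1.822/12.01 = 0.1517, n(H) = 0.3058/1.008 = 0.3034, n(N) = 4.251/14.01 = 0.3034, n(O) = 2.427/16.00 = 0.1517
Smallest is O at 0.1517 mol; normalising gives C 1.000, H 2.000, N 2.000, O 1.000
→ CH2N2O
Empirical-formula mass = 58.05 g/mol
n = 349 / 58.05 = 6.01 ≈ 6
Molecular formula = (CH2N2O)×6 = C6H12N12O6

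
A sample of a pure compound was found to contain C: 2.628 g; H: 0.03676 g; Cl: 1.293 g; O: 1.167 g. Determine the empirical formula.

n(C) = 2.628/12.01 = 0.2188, n(H) = 0.03676/1.008 = 0.03647, n(Cl) = 1.293/35.45 = 0.03647, n(O) = 1.167/16.00 = 0.07294
Ratios (÷ 0.03647): C 6.000, H 1.000, Cl 1.000, O 2.000
Ratio ≈ 6:1:1:2, so the empirical formula is C6HClO2

C6HClO2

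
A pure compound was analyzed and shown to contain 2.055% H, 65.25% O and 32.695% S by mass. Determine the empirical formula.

Assume 100 g: 2.055 g H, 65.25 g O, 32.695 g S.
H: 2.055 g ÷ 1.008 g/mol = 2.039 mol
O: 65.25 g ÷ 16.00 g/mol = 4.078 mol
S: 32.695 g ÷ 32.07 g/mol = 1.019 mol
Smallest is S at 1.019 mol; normalising gives H 2.000, O 4.000, S 1.000
Ratio ≈ 2:4:1, so the empirical formula is H2O4S

H2O4S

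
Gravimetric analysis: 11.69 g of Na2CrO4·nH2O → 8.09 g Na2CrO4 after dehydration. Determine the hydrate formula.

Mass of water lost = 11.69 − 8.09 = 3.6 g → 3.6 / 18.02 = 0.1998 mol H2O
Molar mass of Na2CrO4 = 161.98 g/mol → mol Na2CrO4 = 8.09 / 161.98 = 0.04994
n = 0.1998 / 0.04994 = 4.00 ≈ 4 → Na2CrO4·4H2O

Na2CrO4·4H2O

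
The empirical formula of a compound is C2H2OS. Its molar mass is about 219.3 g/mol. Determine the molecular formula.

C6H6O3S3

Empirical-formula mass = 74.11 g/mol
n = 219.3 / 74.11 = 2.96 ≈ 3
Molecular formula = (C2H2OS)3 = C6H6O3S3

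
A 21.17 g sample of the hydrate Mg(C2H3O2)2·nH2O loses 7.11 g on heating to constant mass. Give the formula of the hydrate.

Mass of anhydrous Mg(C2H3O2)2 = 21.17 − 7.11 = 14.06 g
mol H2O = 7.11 / 18.02 = 0.3946
Molar mass of Mg(C2H3O2)2 = 142.40 g/mol → mol Mg(C2H3O2)2 = 14.06 / 142.40 = 0.09874
n = 0.3946 / 0.09874 = 4.00 ≈ 4 → Mg(C2H3O2)2·4H2O

Mg(C2H3O2)2·4H2O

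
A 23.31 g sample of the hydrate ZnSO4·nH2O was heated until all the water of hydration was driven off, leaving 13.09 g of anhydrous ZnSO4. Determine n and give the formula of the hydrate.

ZnSO4·7H2O

Mass of water lost = 23.31 − 13.09 = 10.22 g → 10.22 / 18.02 = 0.5671 mol H2O
Molar mass of ZnSO4 = 161.45 g/mol → mol ZnSO4 = 13.09 / 161.45 = 0.08108
n = 0.5671 / 0.08108 = 7.00 ≈ 7 → ZnSO4·7H2O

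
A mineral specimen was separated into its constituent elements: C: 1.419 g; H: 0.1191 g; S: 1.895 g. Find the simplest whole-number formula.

Moles — C: 1.419 / 12.01 = 0.1182 mol; H: 0.1191 / 1.008 = 0.1182 mol; S: 1.895 / 32.07 = 0.05909 mol
Ratios (÷ 0.05909): C 2.000, H 2.000, S 1.000
≈ 2:2:1 → C2H2S

C2H2S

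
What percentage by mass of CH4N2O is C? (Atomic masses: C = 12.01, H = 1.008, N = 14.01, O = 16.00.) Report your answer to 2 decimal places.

Molar mass = 1(12.01) + 4(1.008) + 2(14.01) + 1(16.00) = 60.062 g/mol
Mass of C per mole = 1 × 12.01 = 12.010 g
% C = 12.010 / 60.062 × 100 = 20.00%

20.00%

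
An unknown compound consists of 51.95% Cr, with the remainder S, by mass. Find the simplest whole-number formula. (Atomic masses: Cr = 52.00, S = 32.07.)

Assume 100 g: 51.95 g Cr, 48.05 g S.
Moles — Cr: 51.95 / 52.00 = 0.999 mol; S: 48.05 / 32.07 = 1.498 mol
Ratios (÷ 0.999): Cr 1.000, S 1.500
Multiply by 2: Cr 2.00, S 3.00 → Cr2S3

Cr2S3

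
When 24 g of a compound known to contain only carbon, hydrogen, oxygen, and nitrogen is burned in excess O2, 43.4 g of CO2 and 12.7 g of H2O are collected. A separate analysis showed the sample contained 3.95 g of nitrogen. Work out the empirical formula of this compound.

C7H10N2O3

mol C = 43.4 / 44.01 = 0.9861; mass C = 0.9861 × 12.01 = 11.84 g
mol H = 2 × (12.7 / 18.02) = 1.410; mass H = 1.410 × 1.008 = 1.421 g
mol N = 3.95 / 14.01 = 0.2819
mass O = 24 − (17.21) = 6.786 g → mol O = 0.4241
Divide by the smallest (0.2819 mol N): C 3.498, H 4.999, N 1.000, O 1.504
×2: C 7.00, H 10.00, N 2.00, O 3.01 → C7H10N2O3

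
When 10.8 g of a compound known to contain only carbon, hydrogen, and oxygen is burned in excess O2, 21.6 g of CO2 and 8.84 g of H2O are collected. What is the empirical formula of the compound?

mol C = 21.6 / 44.01 = 0.4908; mass C = 0.4908 × 12.01 = 5.894 g
mol H = 2 × (8.84 / 18.02) = 0.9811; mass H = 0.9811 × 1.008 = 0.9890 g
mass O = 10.8 − (6.883) = 3.917 g → mol O = 0.2448
Smallest is O at 0.2448 mol; normalising gives C 2.005, H 4.008, O 1.000
≈ 2:4:1 → C2H4O

C2H4O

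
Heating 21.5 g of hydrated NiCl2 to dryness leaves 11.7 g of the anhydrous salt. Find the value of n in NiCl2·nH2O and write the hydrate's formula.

NiCl2·6H2O

Mass of water lost = 21.5 − 11.7 = 9.8 g → 9.8 / 18.02 = 0.5438 mol H2O
Molar mass of NiCl2 = 129.59 g/mol → mol NiCl2 = 11.7 / 129.59 = 0.09028
n = 0.5438 / 0.09028 = 6.02 ≈ 6 → NiCl2·6H2O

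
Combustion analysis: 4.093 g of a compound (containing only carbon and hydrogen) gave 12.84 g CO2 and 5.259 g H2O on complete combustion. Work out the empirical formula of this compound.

mol C = 12.84 / 44.01 = 0.2918; mass C = 0.2918 × 12.01 = 3.504 g
mol H = 2 × (5.259 / 18.02) = 0.5837; mass H = 0.5837 × 1.008 = 0.5884 g
Divide by the smallest (0.2918 mol C): C 1.000, H 2.001
≈ 1:2 → CH2

CH2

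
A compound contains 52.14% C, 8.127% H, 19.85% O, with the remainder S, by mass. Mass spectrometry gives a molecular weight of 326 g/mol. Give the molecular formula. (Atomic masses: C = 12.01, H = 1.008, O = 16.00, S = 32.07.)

Assume 100 g: 52.14 g C, 8.127 g H, 19.85 g O, 19.883 g S.
C: 52.14 g ÷ 12.01 g/mol = 4.341 mol
H: 8.127 g ÷ 1.008 g/mol = 8.062 mol
O: 19.85 g ÷ 16.00 g/mol = 1.241 mol
S: 19.883 g ÷ 32.07 g/mol = 0.62 mol
Divide by the smallest (0.62 mol S): C 7.002, H 13.004, O 2.001, S 1.000
Ratio ≈ 7:13:2:1, so the empirical formula is C7H13O2S
Empirical-formula mass = 161.24 g/mol
n = 326 / 161.24 = 2.02 ≈ 2
Molecular formula = (C7H13O2S)×2 = C14H26O4S2

C14H26O4S2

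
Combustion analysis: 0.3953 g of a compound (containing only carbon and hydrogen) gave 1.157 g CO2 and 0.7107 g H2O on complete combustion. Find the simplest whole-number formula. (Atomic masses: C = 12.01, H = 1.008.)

CH3

mol C = 1.157 / 44.01 = 0.02629; mass C = 0.02629 × 12.01 = 0.3157 g
mol H = 2 × (0.7107 / 18.02) = 0.07888; mass H = 0.07888 × 1.008 = 0.07951 g
Ratios (÷ 0.02629): C 1.000, H 3.000
≈ 1:3 → CH3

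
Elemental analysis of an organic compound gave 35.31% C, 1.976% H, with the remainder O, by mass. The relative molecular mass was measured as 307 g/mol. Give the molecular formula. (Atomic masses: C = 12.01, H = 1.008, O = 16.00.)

C9H6O12

Assume 100 g: 35.31 g C, 1.976 g H, 62.714 g O.
n(C) = 35.31/12.01 = 2.94, n(H) = 1.976/1.008 = 1.96, n(O) = 62.714/16.00 = 3.92
Ratios (÷ 1.96): C 1.500, H 1.000, O 1.999
×2: C 3.00, H 2.00, O 4.00 → C3H2O4
Empirical-formula mass = 102.05 g/mol
n = 307 / 102.05 = 3.01 ≈ 3
Molecular formula = (C3H2O4)×3 = C9H6O12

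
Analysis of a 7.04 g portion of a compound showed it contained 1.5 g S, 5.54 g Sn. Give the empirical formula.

S: 1.5 g ÷ 32.07 g/mol = 0.04677 mol
Sn: 5.54 g ÷ 118.71 g/mol = 0.04667 mol
Ratios (÷ 0.04667): S 1.002, Sn 1.000
Ratio ≈ 1:1, so the empirical formula is SSn

SSn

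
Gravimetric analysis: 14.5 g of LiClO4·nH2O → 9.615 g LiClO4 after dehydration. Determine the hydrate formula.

Mass of water lost = 14.5 − 9.615 = 4.885 g → 4.885 / 18.02 = 0.2711 mol H2O
Molar mass of LiClO4 = 106.39 g/mol → mol LiClO4 = 9.615 / 106.39 = 0.09038
n = 0.2711 / 0.09038 = 3.00 ≈ 3 → LiClO4·3H2O

LiClO4·3H2O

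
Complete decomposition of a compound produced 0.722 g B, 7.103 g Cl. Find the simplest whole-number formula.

BCl3

B: 0.722 g ÷ 10.81 g/mol = 0.06679 mol
Cl: 7.103 g ÷ 35.45 g/mol = 0.2004 mol
Ratios (÷ 0.06679): B 1.000, Cl 3.000
≈ 1:3 → BCl3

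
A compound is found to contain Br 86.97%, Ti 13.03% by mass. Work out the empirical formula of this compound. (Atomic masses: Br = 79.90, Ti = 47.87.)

Assume 100 g: 86.97 g Br, 13.03 g Ti.
Br: 86.97 g ÷ 79.90 g/mol = 1.088 mol
Ti: 13.03 g ÷ 47.87 g/mol = 0.2722 mol
Smallest is Ti at 0.2722 mol; normalising gives Br 3.999, Ti 1.000
→ Br4Ti

Br4Ti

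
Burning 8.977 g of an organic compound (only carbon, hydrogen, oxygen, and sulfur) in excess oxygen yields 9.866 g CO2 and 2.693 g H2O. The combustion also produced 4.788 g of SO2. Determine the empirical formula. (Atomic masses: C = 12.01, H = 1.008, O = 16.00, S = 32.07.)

mol C = 9.866 / 44.01 = 0.2242; mass C = 0.2242 × 12.01 = 2.692 g
mol H = 2 × (2.693 / 18.02) = 0.2989; mass H = 0.2989 × 1.008 = 0.3013 g
mol S = 4.788 / 64.07 = 0.07473; mass S = 2.397 g
mass O = 8.977 − (5.390) = 3.587 g → mol O = 0.2242
Divide by the smallest (0.07473 mol S): C 3.000, H 4.000, O 3.000, S 1.000
≈ 3:4:3:1 → C3H4O3S

C3H4O3S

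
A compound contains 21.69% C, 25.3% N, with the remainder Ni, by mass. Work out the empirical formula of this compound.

Assume 100 g: 21.69 g C, 25.3 g N, 53.01 g Ni.
n(C) = 21.69/12.01 = 1.806, n(N) = 25.3/14.01 = 1.806, n(Ni) = 53.01/58.69 = 0.9032
Ratios (÷ 0.9032): C 2.000, N 1.999, Ni 1.000
Ratio ≈ 2:2:1, so the empirical formula is C2N2Ni

C2N2Ni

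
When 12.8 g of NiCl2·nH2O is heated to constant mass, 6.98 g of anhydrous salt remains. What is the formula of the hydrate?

Mass of water lost = 12.8 − 6.98 = 5.82 g → 5.82 / 18.02 = 0.323 mol H2O
Molar mass of NiCl2 = 129.59 g/mol → mol NiCl2 = 6.98 / 129.59 = 0.05386
n = 0.323 / 0.05386 = 6.00 ≈ 6 → NiCl2·6H2O

NiCl2·6H2O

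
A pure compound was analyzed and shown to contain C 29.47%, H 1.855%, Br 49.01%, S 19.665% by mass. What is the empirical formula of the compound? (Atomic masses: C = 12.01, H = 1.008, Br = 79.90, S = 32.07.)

Assume 100 g: 29.47 g C, 1.855 g H, 49.01 g Br, 19.665 g S.
Moles — C: 29.47 / 12.01 = 2.454 mol; H: 1.855 / 1.008 = 1.84 mol; Br: 49.01 / 79.90 = 0.6134 mol; S: 19.665 / 32.07 = 0.6132 mol
Smallest is S at 0.6132 mol; normalising gives C 4.002, H 3.001, Br 1.000, S 1.000
Ratio ≈ 4:3:1:1, so the empirical formula is C4H3BrS

C4H3BrS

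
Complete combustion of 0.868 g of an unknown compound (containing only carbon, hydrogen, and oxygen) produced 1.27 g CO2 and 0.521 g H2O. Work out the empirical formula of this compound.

CH2O

mol C = 1.27 / 44.01 = 0.02886; mass C = 0.02886 × 12.01 = 0.3466 g
mol H = 2 × (0.521 / 18.02) = 0.05782; mass H = 0.05782 × 1.008 = 0.05829 g
mass O = 0.868 − (0.4049) = 0.4631 g → mol O = 0.02895
Smallest is C at 0.02886 mol; normalising gives C 1.000, H 2.004, O 1.003
Ratio ≈ 1:2:1, so the empirical formula is CH2O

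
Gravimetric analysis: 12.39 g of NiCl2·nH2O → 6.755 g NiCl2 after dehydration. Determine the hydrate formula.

Mass of water lost = 12.39 − 6.755 = 5.635 g → 5.635 / 18.02 = 0.3127 mol H2O
Molar mass of NiCl2 = 129.59 g/mol → mol NiCl2 = 6.755 / 129.59 = 0.05213
n = 0.3127 / 0.05213 = 6.00 ≈ 6 → NiCl2·6H2O

NiCl2·6H2O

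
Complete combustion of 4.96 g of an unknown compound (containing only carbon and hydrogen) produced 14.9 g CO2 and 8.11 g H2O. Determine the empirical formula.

C3H8

mol C = 14.9 / 44.01 = 0.3386; mass C = 0.3386 × 12.01 = 4.066 g
mol H = 2 × (8.11 / 18.02) = 0.9001; mass H = 0.9001 × 1.008 = 0.9073 g
Divide by the smallest (0.3386 mol C): C 1.000, H 2.659
Multiply by 3: C 3.00, H 7.98 → C3H8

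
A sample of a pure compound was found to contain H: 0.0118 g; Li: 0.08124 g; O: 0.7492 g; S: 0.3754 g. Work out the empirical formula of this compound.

HLiO4S

Moles — H: 0.0118 / 1.008 = 0.01171 mol; Li: 0.08124 / 6.94 = 0.01171 mol; O: 0.7492 / 16.00 = 0.04682 mol; S: 0.3754 / 32.07 = 0.01171 mol
Ratios (÷ 0.01171): H 1.000, Li 1.000, O 4.000, S 1.000
Ratio ≈ 1:1:4:1, so the empirical formula is HLiO4S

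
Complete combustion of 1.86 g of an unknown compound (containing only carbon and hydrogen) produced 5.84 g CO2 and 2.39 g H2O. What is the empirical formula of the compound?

mol C = 5.84 / 44.01 = 0.1327; mass C = 0.1327 × 12.01 = 1.594 g
mol H = 2 × (2.39 / 18.02) = 0.2653; mass H = 0.2653 × 1.008 = 0.2674 g
Smallest is C at 0.1327 mol; normalising gives C 1.000, H 1.999
≈ 1:2 → CH2

CH2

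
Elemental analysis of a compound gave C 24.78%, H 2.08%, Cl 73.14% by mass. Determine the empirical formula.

CHCl

Assume 100 g: 24.78 g C, 2.08 g H, 73.14 g Cl.
C: 24.78 g ÷ 12.01 g/mol = 2.063 mol
H: 2.08 g ÷ 1.008 g/mol = 2.063 mol
Cl: 73.14 g ÷ 35.45 g/mol = 2.063 mol
Smallest is Cl at 2.063 mol; normalising gives C 1.000, H 1.000, Cl 1.000
Ratio ≈ 1:1:1, so the empirical formula is CHCl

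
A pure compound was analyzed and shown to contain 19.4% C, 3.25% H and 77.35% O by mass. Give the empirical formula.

Assume 100 g: 19.4 g C, 3.25 g H, 77.35 g O.
Moles — C: 19.4 / 12.01 = 1.615 mol; H: 3.25 / 1.008 = 3.224 mol; O: 77.35 / 16.00 = 4.834 mol
Ratios (÷ 1.615): C 1.000, H 1.996, O 2.993
Ratio ≈ 1:2:3, so the empirical formula is CH2O3

CH2O3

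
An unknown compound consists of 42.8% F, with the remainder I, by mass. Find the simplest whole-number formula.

Assume 100 g: 42.8 g F, 57.2 g I.
Moles — F: 42.8 / 19.00 = 2.253 mol; I: 57.2 / 126.90 = 0.4507 mol
Divide by the smallest (0.4507 mol I): F 4.998, I 1.000
Ratio ≈ 5:1, so the empirical formula is F5I

F5I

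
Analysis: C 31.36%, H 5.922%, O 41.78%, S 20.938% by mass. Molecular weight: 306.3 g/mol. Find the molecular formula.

Assume 100 g: 31.36 g C, 5.922 g H, 41.78 g O, 20.938 g S.
Moles — C: 31.36 / 12.01 = 2.611 mol; H: 5.922 / 1.008 = 5.875 mol; O: 41.78 / 16.00 = 2.611 mol; S: 20.938 / 32.07 = 0.6529 mol
Ratios (÷ 0.6529): C 3.999, H 8.999, O 4.000, S 1.000
Ratio ≈ 4:9:4:1, so the empirical formula is C4H9O4S
Empirical-formula mass = 153.18 g/mol
n = 306.3 / 153.18 = 2.00 ≈ 2
Molecular formula = (C4H9O4S)×2 = C8H18O8S2

C8H18O8S2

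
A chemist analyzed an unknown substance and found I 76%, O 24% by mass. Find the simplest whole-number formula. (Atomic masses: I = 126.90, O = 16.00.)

I2O5

Assume 100 g: 76 g I, 24 g O.
I: 76 g ÷ 126.90 g/mol = 0.5989 mol
O: 24 g ÷ 16.00 g/mol = 1.5 mol
Divide by the smallest (0.5989 mol I): I 1.000, O 2.505
Multiply by 2: I 2.00, O 5.01 → I2O5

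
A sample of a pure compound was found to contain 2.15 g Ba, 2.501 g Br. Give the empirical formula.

BaBr2

n(Ba) = 2.15/137.33 = 0.01566, n(Br) = 2.501/79.90 = 0.0313
Smallest is Ba at 0.01566 mol; normalising gives Ba 1.000, Br 1.999
→ BaBr2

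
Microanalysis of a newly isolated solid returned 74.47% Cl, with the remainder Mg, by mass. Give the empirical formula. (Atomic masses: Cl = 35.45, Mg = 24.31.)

Assume 100 g: 74.47 g Cl, 25.53 g Mg.
Moles — Cl: 74.47 / 35.45 = 2.101 mol; Mg: 25.53 / 24.31 = 1.05 mol
Smallest is Mg at 1.05 mol; normalising gives Cl 2.000, Mg 1.000
≈ 2:1 → Cl2Mg

Cl2Mg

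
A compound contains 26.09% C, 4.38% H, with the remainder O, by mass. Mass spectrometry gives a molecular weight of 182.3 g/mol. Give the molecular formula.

C4H8O8

Assume 100 g: 26.09 g C, 4.38 g H, 69.53 g O.
Moles — C: 26.09 / 12.01 = 2.172 mol; H: 4.38 / 1.008 = 4.345 mol; O: 69.53 / 16.00 = 4.346 mol
Divide by the smallest (2.172 mol C): C 1.000, H 2.000, O 2.000
→ CH2O2
Empirical-formula mass = 46.03 g/mol
n = 182.3 / 46.03 = 3.96 ≈ 4
Molecular formula = (CH2O2)×4 = C4H8O8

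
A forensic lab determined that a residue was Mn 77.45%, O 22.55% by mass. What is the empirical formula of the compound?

MnO

Assume 100 g: 77.45 g Mn, 22.55 g O.
n(Mn) = 77.45/54.94 = 1.41, n(O) = 22.55/16.00 = 1.409
Divide by the smallest (1.409 mol O): Mn 1.000, O 1.000
Ratio ≈ 1:1, so the empirical formula is MnO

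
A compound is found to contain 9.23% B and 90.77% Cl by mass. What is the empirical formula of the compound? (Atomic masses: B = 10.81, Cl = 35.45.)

BCl3

Assume 100 g: 9.23 g B, 90.77 g Cl.
Moles — B: 9.23 / 10.81 = 0.8538 mol; Cl: 90.77 / 35.45 = 2.561 mol
Ratios (÷ 0.8538): B 1.000, Cl 2.999
≈ 1:3 → BCl3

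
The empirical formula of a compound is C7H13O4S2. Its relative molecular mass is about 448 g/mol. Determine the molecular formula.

C14H26O8S4

Empirical-formula mass = 225.31 g/mol
n = 448 / 225.31 = 1.99 ≈ 2
Molecular formula = (C7H13O4S2)2 = C14H26O8S4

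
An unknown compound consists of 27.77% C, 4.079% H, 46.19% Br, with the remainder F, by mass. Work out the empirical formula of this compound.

C4H7BrF2

Assume 100 g: 27.77 g C, 4.079 g H, 46.19 g Br, 21.961 g F.
Moles — C: 27.77 / 12.01 = 2.312 mol; H: 4.079 / 1.008 = 4.047 mol; Br: 46.19 / 79.90 = 0.5781 mol; F: 21.961 / 19.00 = 1.156 mol
Ratios (÷ 0.5781): C 4.000, H 7.000, Br 1.000, F 1.999
Ratio ≈ 4:7:1:2, so the empirical formula is C4H7BrF2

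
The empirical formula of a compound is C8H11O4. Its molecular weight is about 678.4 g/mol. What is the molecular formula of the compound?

C32H44O16

Empirical-formula mass = 171.17 g/mol
n = 678.4 / 171.17 = 3.96 ≈ 4
Molecular formula = (C8H11O4)4 = C32H44O16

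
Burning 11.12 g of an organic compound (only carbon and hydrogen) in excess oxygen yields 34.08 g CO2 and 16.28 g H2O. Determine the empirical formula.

mol C = 34.08 / 44.01 = 0.7744; mass C = 0.7744 × 12.01 = 9.300 g
mol H = 2 × (16.28 / 18.02) = 1.807; mass H = 1.807 × 1.008 = 1.821 g
Smallest is C at 0.7744 mol; normalising gives C 1.000, H 2.333
Scaling by 3: C 3.00, H 7.00 → C3H7

C3H7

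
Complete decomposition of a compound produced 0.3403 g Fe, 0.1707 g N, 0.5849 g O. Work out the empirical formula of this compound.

Fe: 0.3403 g ÷ 55.85 g/mol = 0.006093 mol
N: 0.1707 g ÷ 14.01 g/mol = 0.01218 mol
O: 0.5849 g ÷ 16.00 g/mol = 0.03656 mol
Ratios (÷ 0.006093): Fe 1.000, N 2.000, O 6.000
≈ 1:2:6 → FeN2O6

FeN2O6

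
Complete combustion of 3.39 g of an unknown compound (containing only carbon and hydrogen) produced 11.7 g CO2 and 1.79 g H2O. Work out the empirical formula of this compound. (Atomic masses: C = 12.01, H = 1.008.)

mol C = 11.7 / 44.01 = 0.2658; mass C = 0.2658 × 12.01 = 3.193 g
mol H = 2 × (1.79 / 18.02) = 0.1987; mass H = 0.1987 × 1.008 = 0.2003 g
Smallest is H at 0.1987 mol; normalising gives C 1.338, H 1.000
Scaling by 3: C 4.01, H 3.00 → C4H3

C4H3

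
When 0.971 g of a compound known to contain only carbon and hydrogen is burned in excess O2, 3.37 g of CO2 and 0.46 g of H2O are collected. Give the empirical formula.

C3H2

mol C = 3.37 / 44.01 = 0.07657; mass C = 0.07657 × 12.01 = 0.9196 g
mol H = 2 × (0.46 / 18.02) = 0.05105; mass H = 0.05105 × 1.008 = 0.05146 g
Ratios (÷ 0.05105): C 1.500, H 1.000
Multiply by 2: C 3.00, H 2.00 → C3H2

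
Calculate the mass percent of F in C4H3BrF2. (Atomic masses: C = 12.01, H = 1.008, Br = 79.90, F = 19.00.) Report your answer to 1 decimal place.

Molar mass = 4(12.01) + 3(1.008) + 1(79.90) + 2(19.00) = 168.964 g/mol
Mass of F per mole = 2 × 19.00 = 38.000 g
% F = 38.000 / 168.964 × 100 = 22.5%

22.5%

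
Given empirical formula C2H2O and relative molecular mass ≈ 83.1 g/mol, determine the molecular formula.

C4H4O2

Empirical-formula mass = 42.04 g/mol
n = 83.1 / 42.04 = 1.98 ≈ 2
Molecular formula = (C2H2O)2 = C4H4O2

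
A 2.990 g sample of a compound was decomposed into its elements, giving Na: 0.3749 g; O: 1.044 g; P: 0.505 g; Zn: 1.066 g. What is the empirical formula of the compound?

Na: 0.3749 g ÷ 22.99 g/mol = 0.01631 mol
O: 1.044 g ÷ 16.00 g/mol = 0.06525 mol
P: 0.505 g ÷ 30.97 g/mol = 0.01631 mol
Zn: 1.066 g ÷ 65.38 g/mol = 0.0163 mol
Smallest is Zn at 0.0163 mol; normalising gives Na 1.000, O 4.002, P 1.000, Zn 1.000
≈ 1:4:1:1 → NaO4PZn

NaO4PZn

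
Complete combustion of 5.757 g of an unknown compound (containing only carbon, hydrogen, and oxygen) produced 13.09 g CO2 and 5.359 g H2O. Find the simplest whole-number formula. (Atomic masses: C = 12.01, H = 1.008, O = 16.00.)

mol C = 13.09 / 44.01 = 0.2974; mass C = 0.2974 × 12.01 = 3.572 g
mol H = 2 × (5.359 / 18.02) = 0.5948; mass H = 0.5948 × 1.008 = 0.5995 g
mass O = 5.757 − (4.172) = 1.585 g → mol O = 0.09908
Smallest is O at 0.09908 mol; normalising gives C 3.002, H 6.003, O 1.000
≈ 3:6:1 → C3H6O

C3H6O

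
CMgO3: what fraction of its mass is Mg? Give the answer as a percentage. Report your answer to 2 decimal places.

28.83%

Molar mass = 1(12.01) + 1(24.31) + 3(16.00) = 84.320 g/mol
Mass of Mg per mole = 1 × 24.31 = 24.310 g
% Mg = 24.310 / 84.320 × 100 = 28.83%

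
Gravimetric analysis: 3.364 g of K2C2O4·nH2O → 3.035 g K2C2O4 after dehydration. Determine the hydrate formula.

K2C2O4·H2O

Mass of water lost = 3.364 − 3.035 = 0.329 g → 0.329 / 18.02 = 0.01826 mol H2O
Molar mass of K2C2O4 = 166.22 g/mol → mol K2C2O4 = 3.035 / 166.22 = 0.01826
n = 0.01826 / 0.01826 = 1.00 ≈ 1 → K2C2O4·H2O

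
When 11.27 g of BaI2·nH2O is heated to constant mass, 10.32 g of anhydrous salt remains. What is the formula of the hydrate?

Mass of water lost = 11.27 − 10.32 = 0.95 g → 0.95 / 18.02 = 0.05272 mol H2O
Molar mass of BaI2 = 391.13 g/mol → mol BaI2 = 10.32 / 391.13 = 0.02639
n = 0.05272 / 0.02639 = 2.00 ≈ 2 → BaI2·2H2O

BaI2·2H2O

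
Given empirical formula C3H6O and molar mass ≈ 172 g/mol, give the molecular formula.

C9H18O3

Empirical-formula mass = 58.08 g/mol
n = 172 / 58.08 = 2.96 ≈ 3
Molecular formula = (C3H6O)3 = C9H18O3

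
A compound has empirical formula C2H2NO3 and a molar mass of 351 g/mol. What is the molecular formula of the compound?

Empirical-formula mass = 88.05 g/mol
n = 351 / 88.05 = 3.99 ≈ 4
Molecular formula = (C2H2NO3)4 = C8H8N4O12

C8H8N4O12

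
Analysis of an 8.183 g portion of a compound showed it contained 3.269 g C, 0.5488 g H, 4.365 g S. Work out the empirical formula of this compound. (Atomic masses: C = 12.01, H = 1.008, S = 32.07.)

n(C) = 3.269/12.01 = 0.2722, n(H) = 0.5488/1.008 = 0.5444, n(S) = 4.365/32.07 = 0.1361
Smallest is S at 0.1361 mol; normalising gives C 2.000, H 4.000, S 1.000
≈ 2:4:1 → C2H4S

C2H4S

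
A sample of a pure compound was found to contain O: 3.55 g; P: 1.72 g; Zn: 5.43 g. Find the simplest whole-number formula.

O8P2Zn3

n(O) = 3.55/16.00 = 0.2219, n(P) = 1.72/30.97 = 0.05554, n(Zn) = 5.43/65.38 = 0.08305
Divide by the smallest (0.05554 mol P): O 3.995, P 1.000, Zn 1.495
Multiply by 2: O 7.99, P 2.00, Zn 2.99 → O8P2Zn3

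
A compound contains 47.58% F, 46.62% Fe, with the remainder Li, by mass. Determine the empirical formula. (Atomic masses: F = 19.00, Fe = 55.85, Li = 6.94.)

F3FeLi

Assume 100 g: 47.58 g F, 46.62 g Fe, 5.8 g Li.
Moles — F: 47.58 / 19.00 = 2.504 mol; Fe: 46.62 / 55.85 = 0.8347 mol; Li: 5.8 / 6.94 = 0.8357 mol
Divide by the smallest (0.8347 mol Fe): F 3.000, Fe 1.000, Li 1.001
Ratio ≈ 3:1:1, so the empirical formula is F3FeLi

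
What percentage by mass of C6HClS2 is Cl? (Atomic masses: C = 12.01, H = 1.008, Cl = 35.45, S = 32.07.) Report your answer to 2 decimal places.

20.53%

Molar mass = 6(12.01) + 1(1.008) + 1(35.45) + 2(32.07) = 172.658 g/mol
Mass of Cl per mole = 1 × 35.45 = 35.450 g
% Cl = 35.450 / 172.658 × 100 = 20.53%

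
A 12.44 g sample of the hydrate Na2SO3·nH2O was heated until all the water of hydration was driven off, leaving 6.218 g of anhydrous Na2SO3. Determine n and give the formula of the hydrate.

Mass of water lost = 12.44 − 6.218 = 6.222 g → 6.222 / 18.02 = 0.3453 mol H2O
Molar mass of Na2SO3 = 126.05 g/mol → mol Na2SO3 = 6.218 / 126.05 = 0.04933
n = 0.3453 / 0.04933 = 7.00 ≈ 7 → Na2SO3·7H2O

Na2SO3·7H2O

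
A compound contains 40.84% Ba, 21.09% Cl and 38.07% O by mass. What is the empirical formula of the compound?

Assume 100 g: 40.84 g Ba, 21.09 g Cl, 38.07 g O.
n(Ba) = 40.84/137.33 = 0.2974, n(Cl) = 21.09/35.45 = 0.5949, n(O) = 38.07/16.00 = 2.379
Divide by the smallest (0.2974 mol Ba): Ba 1.000, Cl 2.001, O 8.001
→ BaCl2O8

BaCl2O8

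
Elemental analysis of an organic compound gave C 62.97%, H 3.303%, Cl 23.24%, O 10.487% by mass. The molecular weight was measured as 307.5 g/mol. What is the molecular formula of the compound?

C16H10Cl2O2

Assume 100 g: 62.97 g C, 3.303 g H, 23.24 g Cl, 10.487 g O.
n(C) = 62.97/12.01 = 5.243, n(H) = 3.303/1.008 = 3.277, n(Cl) = 23.24/35.45 = 0.6556, n(O) = 10.487/16.00 = 0.6554
Divide by the smallest (0.6554 mol O): C 7.999, H 4.999, Cl 1.000, O 1.000
→ C8H5ClO
Empirical-formula mass = 152.57 g/mol
n = 307.5 / 152.57 = 2.02 ≈ 2
Molecular formula = (C8H5ClO)×2 = C16H10Cl2O2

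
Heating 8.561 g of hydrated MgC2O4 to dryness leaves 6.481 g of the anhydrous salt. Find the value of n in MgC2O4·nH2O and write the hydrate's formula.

Mass of water lost = 8.561 − 6.481 = 2.08 g → 2.08 / 18.02 = 0.1154 mol H2O
Molar mass of MgC2O4 = 112.33 g/mol → mol MgC2O4 = 6.481 / 112.33 = 0.0577
n = 0.1154 / 0.0577 = 2.00 ≈ 2 → MgC2O4·2H2O

MgC2O4·2H2O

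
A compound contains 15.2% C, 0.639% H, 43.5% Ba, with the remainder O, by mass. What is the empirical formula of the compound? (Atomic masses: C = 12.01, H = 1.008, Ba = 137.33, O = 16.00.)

C4H2BaO8

Assume 100 g: 15.2 g C, 0.639 g H, 43.5 g Ba, 40.66 g O.
C: 15.2 g ÷ 12.01 g/mol = 1.266 mol
H: 0.639 g ÷ 1.008 g/mol = 0.6339 mol
Ba: 43.5 g ÷ 137.33 g/mol = 0.3168 mol
O: 40.66 g ÷ 16.00 g/mol = 2.541 mol
Smallest is Ba at 0.3168 mol; normalising gives C 3.996, H 2.001, Ba 1.000, O 8.023
≈ 4:2:1:8 → C4H2BaO8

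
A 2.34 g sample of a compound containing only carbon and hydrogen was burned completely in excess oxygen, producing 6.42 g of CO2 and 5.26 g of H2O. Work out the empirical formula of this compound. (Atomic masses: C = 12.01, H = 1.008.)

CH4

mol C = 6.42 / 44.01 = 0.1459; mass C = 0.1459 × 12.01 = 1.752 g
mol H = 2 × (5.26 / 18.02) = 0.5838; mass H = 0.5838 × 1.008 = 0.5885 g
Smallest is C at 0.1459 mol; normalising gives C 1.000, H 4.002
Ratio ≈ 1:4, so the empirical formula is CH4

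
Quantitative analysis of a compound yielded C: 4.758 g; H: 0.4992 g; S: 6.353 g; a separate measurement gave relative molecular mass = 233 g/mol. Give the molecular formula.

Moles — C: 4.758 / 12.01 = 0.3962 mol; H: 0.4992 / 1.008 = 0.4952 mol; S: 6.353 / 32.07 = 0.1981 mol
Ratios (÷ 0.1981): C 2.000, H 2.500, S 1.000
Scaling by 2: C 4.00, H 5.00, S 2.00 → C4H5S2
Empirical-formula mass = 117.22 g/mol
n = 233 / 117.22 = 1.99 ≈ 2
Molecular formula = (C4H5S2)×2 = C8H10S4

C8H10S4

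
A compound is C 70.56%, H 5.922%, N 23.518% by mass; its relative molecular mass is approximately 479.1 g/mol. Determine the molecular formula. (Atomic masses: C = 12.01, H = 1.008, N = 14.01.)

Assume 100 g: 70.56 g C, 5.922 g H, 23.518 g N.
Moles — C: 70.56 / 12.01 = 5.875 mol; H: 5.922 / 1.008 = 5.875 mol; N: 23.518 / 14.01 = 1.679 mol
Divide by the smallest (1.679 mol N): C 3.500, H 3.500, N 1.000
Scaling by 2: C 7.00, H 7.00, N 2.00 → C7H7N2
Empirical-formula mass = 119.15 g/mol
n = 479.1 / 119.15 = 4.02 ≈ 4
Molecular formula = (C7H7N2)×4 = C28H28N8

C28H28N8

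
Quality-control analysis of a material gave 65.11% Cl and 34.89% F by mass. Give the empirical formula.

Assume 100 g: 65.11 g Cl, 34.89 g F.
Cl: 65.11 g ÷ 35.45 g/mol = 1.837 mol
F: 34.89 g ÷ 19.00 g/mol = 1.836 mol
Divide by the smallest (1.836 mol F): Cl 1.000, F 1.000
≈ 1:1 → ClF

ClF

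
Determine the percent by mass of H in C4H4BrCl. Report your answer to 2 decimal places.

Molar mass = 4(12.01) + 4(1.008) + 1(79.90) + 1(35.45) = 167.422 g/mol
Mass of H per mole = 4 × 1.008 = 4.032 g
% H = 4.032 / 167.422 × 100 = 2.41%

2.41%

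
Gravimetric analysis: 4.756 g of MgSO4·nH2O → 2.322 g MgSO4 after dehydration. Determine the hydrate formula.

Mass of water lost = 4.756 − 2.322 = 2.434 g → 2.434 / 18.02 = 0.1351 mol H2O
Molar mass of MgSO4 = 120.38 g/mol → mol MgSO4 = 2.322 / 120.38 = 0.01929
n = 0.1351 / 0.01929 = 7.00 ≈ 7 → MgSO4·7H2O

MgSO4·7H2O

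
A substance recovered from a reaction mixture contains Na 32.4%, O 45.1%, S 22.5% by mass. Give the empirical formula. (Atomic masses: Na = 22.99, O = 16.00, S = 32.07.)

Na2O4S

Assume 100 g: 32.4 g Na, 45.1 g O, 22.5 g S.
Moles — Na: 32.4 / 22.99 = 1.409 mol; O: 45.1 / 16.00 = 2.819 mol; S: 22.5 / 32.07 = 0.7016 mol
Divide by the smallest (0.7016 mol S): Na 2.009, O 4.018, S 1.000
→ Na2O4S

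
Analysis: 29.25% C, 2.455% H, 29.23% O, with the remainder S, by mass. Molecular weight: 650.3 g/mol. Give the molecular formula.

C16H16O12S8

Assume 100 g: 29.25 g C, 2.455 g H, 29.23 g O, 39.065 g S.
n(C) = 29.25/12.01 = 2.435, n(H) = 2.455/1.008 = 2.436, n(O) = 29.23/16.00 = 1.827, n(S) = 39.065/32.07 = 1.218
Divide by the smallest (1.218 mol S): C 1.999, H 1.999, O 1.500, S 1.000
Multiply by 2: C 4.00, H 4.00, O 3.00, S 2.00 → C4H4O3S2
Empirical-formula mass = 164.21 g/mol
n = 650.3 / 164.21 = 3.96 ≈ 4
Molecular formula = (C4H4O3S2)×4 = C16H16O12S8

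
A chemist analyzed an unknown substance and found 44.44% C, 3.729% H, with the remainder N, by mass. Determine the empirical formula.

CHN

Assume 100 g: 44.44 g C, 3.729 g H, 51.831 g N.
n(C) = 44.44/12.01 = 3.7, n(H) = 3.729/1.008 = 3.699, n(N) = 51.831/14.01 = 3.7
Smallest is H at 3.699 mol; normalising gives C 1.000, H 1.000, N 1.000
Ratio ≈ 1:1:1, so the empirical formula is CHN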